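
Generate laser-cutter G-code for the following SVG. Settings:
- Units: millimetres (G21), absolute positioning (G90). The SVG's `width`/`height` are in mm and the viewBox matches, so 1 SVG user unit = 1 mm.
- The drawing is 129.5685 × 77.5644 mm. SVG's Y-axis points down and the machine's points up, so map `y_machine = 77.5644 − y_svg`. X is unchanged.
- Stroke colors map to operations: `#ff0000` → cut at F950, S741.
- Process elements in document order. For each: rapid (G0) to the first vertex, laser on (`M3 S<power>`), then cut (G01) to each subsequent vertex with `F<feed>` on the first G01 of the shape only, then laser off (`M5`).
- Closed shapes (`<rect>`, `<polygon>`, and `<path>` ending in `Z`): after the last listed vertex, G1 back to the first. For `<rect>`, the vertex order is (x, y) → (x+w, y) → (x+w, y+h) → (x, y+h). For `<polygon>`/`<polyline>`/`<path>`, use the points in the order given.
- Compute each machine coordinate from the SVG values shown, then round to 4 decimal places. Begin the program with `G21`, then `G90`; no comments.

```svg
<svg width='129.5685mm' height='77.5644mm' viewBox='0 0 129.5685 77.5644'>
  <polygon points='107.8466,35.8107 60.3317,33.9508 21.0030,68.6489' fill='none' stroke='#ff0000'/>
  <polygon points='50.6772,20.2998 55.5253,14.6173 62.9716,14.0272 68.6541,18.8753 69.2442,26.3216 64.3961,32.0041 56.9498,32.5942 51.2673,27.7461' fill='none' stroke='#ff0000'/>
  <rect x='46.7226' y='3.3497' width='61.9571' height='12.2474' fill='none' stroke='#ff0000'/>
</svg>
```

Since the viewBox matches the mm dimensions, user units are millimetres directly. The only transform is the Y-flip y_m = 77.5644 − y_svg.

Shape 1 is a closed polygon drawn with `<polygon>`. Its stroke #ff0000 means cut at S741, F950. After flipping Y the toolpath is (107.8466,41.7537) → (60.3317,43.6136) → (21.0030,8.9155) → (107.8466,41.7537), returning to the start.

Shape 2 is a regular polygon drawn with `<polygon>`. Its stroke #ff0000 means cut at S741, F950. After flipping Y the toolpath is (50.6772,57.2646) → (55.5253,62.9471) → (62.9716,63.5372) → (68.6541,58.6891) → (69.2442,51.2428) → (64.3961,45.5603) → (56.9498,44.9702) → (51.2673,49.8183) → (50.6772,57.2646), returning to the start.

Shape 3 is a rectangle drawn with `<rect>`. Its stroke #ff0000 means cut at S741, F950. After flipping Y the toolpath is (46.7226,74.2147) → (108.6797,74.2147) → (108.6797,61.9673) → (46.7226,61.9673) → (46.7226,74.2147), returning to the start.

G21
G90
G0 X107.8466 Y41.7537
M3 S741
G01 X60.3317 Y43.6136 F950
G01 X21.0030 Y8.9155
G01 X107.8466 Y41.7537
M5
G0 X50.6772 Y57.2646
M3 S741
G01 X55.5253 Y62.9471 F950
G01 X62.9716 Y63.5372
G01 X68.6541 Y58.6891
G01 X69.2442 Y51.2428
G01 X64.3961 Y45.5603
G01 X56.9498 Y44.9702
G01 X51.2673 Y49.8183
G01 X50.6772 Y57.2646
M5
G0 X46.7226 Y74.2147
M3 S741
G01 X108.6797 Y74.2147 F950
G01 X108.6797 Y61.9673
G01 X46.7226 Y61.9673
G01 X46.7226 Y74.2147
M5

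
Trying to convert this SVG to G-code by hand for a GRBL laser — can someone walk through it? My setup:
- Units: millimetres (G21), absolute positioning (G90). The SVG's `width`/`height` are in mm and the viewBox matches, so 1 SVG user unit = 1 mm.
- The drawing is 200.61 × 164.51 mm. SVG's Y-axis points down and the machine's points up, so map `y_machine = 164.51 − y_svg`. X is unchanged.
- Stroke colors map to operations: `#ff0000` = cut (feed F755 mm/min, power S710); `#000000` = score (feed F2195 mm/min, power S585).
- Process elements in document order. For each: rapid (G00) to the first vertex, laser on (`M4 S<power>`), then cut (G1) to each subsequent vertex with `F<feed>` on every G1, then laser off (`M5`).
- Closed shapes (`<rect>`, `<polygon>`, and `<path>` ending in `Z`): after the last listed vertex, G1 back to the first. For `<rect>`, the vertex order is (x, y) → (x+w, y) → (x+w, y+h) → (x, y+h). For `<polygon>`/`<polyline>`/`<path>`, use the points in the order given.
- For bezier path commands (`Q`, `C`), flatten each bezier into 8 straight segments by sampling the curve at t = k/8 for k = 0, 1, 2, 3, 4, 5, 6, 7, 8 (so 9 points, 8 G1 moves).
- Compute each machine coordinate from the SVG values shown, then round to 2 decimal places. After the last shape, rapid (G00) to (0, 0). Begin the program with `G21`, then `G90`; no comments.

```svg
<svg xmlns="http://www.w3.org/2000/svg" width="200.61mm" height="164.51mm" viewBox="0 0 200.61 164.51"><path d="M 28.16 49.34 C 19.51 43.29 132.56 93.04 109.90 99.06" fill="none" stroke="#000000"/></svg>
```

G21
G90
G00 X28.16 Y115.17
M4 S585
G1 X30.12 Y115.02 F2195
G1 X40.47 Y110.80 F2195
G1 X56.20 Y103.68 F2195
G1 X74.28 Y94.84 F2195
G1 X91.71 Y85.42 F2195
G1 X105.47 Y76.61 F2195
G1 X112.54 Y69.56 F2195
G1 X109.90 Y65.45 F2195
M5
G00 X0.00 Y0.00

1 u = 1 mm; y_m = 164.51 − y.

[1] `<path>` cubic bezier, #000000→score S585 F2195: (28.16,115.17) → (30.12,115.02) → (40.47,110.80) → (56.20,103.68) → (74.28,94.84) → (91.71,85.42) → (105.47,76.61) → (112.54,69.56) → (109.90,65.45)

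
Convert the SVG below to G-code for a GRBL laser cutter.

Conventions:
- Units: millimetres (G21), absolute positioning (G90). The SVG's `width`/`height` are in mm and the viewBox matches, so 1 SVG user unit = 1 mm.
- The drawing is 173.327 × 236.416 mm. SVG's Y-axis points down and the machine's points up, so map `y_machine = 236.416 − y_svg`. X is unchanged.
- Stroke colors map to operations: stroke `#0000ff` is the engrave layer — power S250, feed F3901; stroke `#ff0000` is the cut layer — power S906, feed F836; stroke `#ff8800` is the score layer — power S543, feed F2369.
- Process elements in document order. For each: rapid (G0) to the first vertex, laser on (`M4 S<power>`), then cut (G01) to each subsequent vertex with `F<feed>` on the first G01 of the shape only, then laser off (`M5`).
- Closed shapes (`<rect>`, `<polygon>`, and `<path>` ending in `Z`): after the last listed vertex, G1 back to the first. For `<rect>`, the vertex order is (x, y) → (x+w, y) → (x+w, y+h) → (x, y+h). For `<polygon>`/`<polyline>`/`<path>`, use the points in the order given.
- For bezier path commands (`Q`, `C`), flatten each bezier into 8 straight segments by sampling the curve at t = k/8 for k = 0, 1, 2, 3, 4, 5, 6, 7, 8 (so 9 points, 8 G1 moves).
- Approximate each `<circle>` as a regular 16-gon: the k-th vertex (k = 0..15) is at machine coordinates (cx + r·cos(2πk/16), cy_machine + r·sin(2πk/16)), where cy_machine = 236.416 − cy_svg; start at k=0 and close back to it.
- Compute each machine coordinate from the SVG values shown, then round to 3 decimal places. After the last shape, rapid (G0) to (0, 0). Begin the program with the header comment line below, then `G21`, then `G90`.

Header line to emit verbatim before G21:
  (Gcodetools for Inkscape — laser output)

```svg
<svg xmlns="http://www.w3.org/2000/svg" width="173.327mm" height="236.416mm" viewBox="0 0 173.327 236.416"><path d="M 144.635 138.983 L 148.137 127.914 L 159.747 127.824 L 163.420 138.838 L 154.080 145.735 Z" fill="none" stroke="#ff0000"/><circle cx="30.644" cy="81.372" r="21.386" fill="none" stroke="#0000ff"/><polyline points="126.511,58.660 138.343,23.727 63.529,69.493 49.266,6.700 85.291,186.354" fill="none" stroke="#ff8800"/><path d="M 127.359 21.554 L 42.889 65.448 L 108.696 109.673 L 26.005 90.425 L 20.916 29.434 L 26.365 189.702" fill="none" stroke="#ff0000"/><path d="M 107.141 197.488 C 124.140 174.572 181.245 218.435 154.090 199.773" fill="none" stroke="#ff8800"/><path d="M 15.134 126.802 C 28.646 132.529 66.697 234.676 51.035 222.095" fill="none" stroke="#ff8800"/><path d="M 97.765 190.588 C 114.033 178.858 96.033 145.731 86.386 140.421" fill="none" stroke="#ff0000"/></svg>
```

1 u = 1 mm; y_m = 236.416 − y.

[1] `<path>` regular polygon, #ff0000→cut S906 F836: (144.635,97.433) → (148.137,108.502) → (159.747,108.592) → (163.420,97.578) → (154.080,90.681) → (144.635,97.433) (closed)

[2] `<circle>` circle, #0000ff→engrave S250 F3901: (52.030,155.044) → (50.402,163.228) → (45.766,170.166) → (38.828,174.802) → (30.644,176.430) → (22.460,174.802) → (15.522,170.166) → (10.886,163.228) → (9.258,155.044) → (10.886,146.860) → (15.522,139.922) → (22.460,135.286) → (30.644,133.658) → (38.828,135.286) → (45.766,139.922) → (50.402,146.860) → (52.030,155.044) (closed)

[3] `<polyline>` open polyline, #ff8800→score S543 F2369: (126.511,177.756) → (138.343,212.689) → (63.529,166.923) → (49.266,229.716) → (85.291,50.062)

[4] `<path>` open polyline, #ff0000→cut S906 F836: (127.359,214.862) → (42.889,170.968) → (108.696,126.743) → (26.005,145.991) → (20.916,206.982) → (26.365,46.714)

[5] `<path>` cubic bezier, #ff8800→score S543 F2369: (107.141,38.928) → (115.153,44.644) → (125.467,45.614) → (136.626,43.355) → (147.173,39.381) → (155.651,35.207) → (160.601,32.350) → (160.566,32.323) → (154.090,36.643)

[6] `<path>` cubic bezier, #ff8800→score S543 F2369: (15.134,109.614) → (21.198,103.359) → (28.646,90.539) → (36.561,73.629) → (44.025,55.102) → (50.121,37.433) → (53.933,23.098) → (54.543,14.569) → (51.035,14.321)

[7] `<path>` cubic bezier, #ff0000→cut S906 F836: (97.765,45.828) → (102.342,51.134) → (104.207,57.868) → (103.857,65.456) → (101.794,73.319) → (98.515,80.881) → (94.521,87.566) → (90.312,92.796) → (86.386,95.995)

(Gcodetools for Inkscape — laser output)
G21
G90
G0 X144.635 Y97.433
M4 S906
G01 X148.137 Y108.502 F836
G01 X159.747 Y108.592
G01 X163.420 Y97.578
G01 X154.080 Y90.681
G01 X144.635 Y97.433
M5
G0 X52.030 Y155.044
M4 S250
G01 X50.402 Y163.228 F3901
G01 X45.766 Y170.166
G01 X38.828 Y174.802
G01 X30.644 Y176.430
G01 X22.460 Y174.802
G01 X15.522 Y170.166
G01 X10.886 Y163.228
G01 X9.258 Y155.044
G01 X10.886 Y146.860
G01 X15.522 Y139.922
G01 X22.460 Y135.286
G01 X30.644 Y133.658
G01 X38.828 Y135.286
G01 X45.766 Y139.922
G01 X50.402 Y146.860
G01 X52.030 Y155.044
M5
G0 X126.511 Y177.756
M4 S543
G01 X138.343 Y212.689 F2369
G01 X63.529 Y166.923
G01 X49.266 Y229.716
G01 X85.291 Y50.062
M5
G0 X127.359 Y214.862
M4 S906
G01 X42.889 Y170.968 F836
G01 X108.696 Y126.743
G01 X26.005 Y145.991
G01 X20.916 Y206.982
G01 X26.365 Y46.714
M5
G0 X107.141 Y38.928
M4 S543
G01 X115.153 Y44.644 F2369
G01 X125.467 Y45.614
G01 X136.626 Y43.355
G01 X147.173 Y39.381
G01 X155.651 Y35.207
G01 X160.601 Y32.350
G01 X160.566 Y32.323
G01 X154.090 Y36.643
M5
G0 X15.134 Y109.614
M4 S543
G01 X21.198 Y103.359 F2369
G01 X28.646 Y90.539
G01 X36.561 Y73.629
G01 X44.025 Y55.102
G01 X50.121 Y37.433
G01 X53.933 Y23.098
G01 X54.543 Y14.569
G01 X51.035 Y14.321
M5
G0 X97.765 Y45.828
M4 S906
G01 X102.342 Y51.134 F836
G01 X104.207 Y57.868
G01 X103.857 Y65.456
G01 X101.794 Y73.319
G01 X98.515 Y80.881
G01 X94.521 Y87.566
G01 X90.312 Y92.796
G01 X86.386 Y95.995
M5
G0 X0.000 Y0.000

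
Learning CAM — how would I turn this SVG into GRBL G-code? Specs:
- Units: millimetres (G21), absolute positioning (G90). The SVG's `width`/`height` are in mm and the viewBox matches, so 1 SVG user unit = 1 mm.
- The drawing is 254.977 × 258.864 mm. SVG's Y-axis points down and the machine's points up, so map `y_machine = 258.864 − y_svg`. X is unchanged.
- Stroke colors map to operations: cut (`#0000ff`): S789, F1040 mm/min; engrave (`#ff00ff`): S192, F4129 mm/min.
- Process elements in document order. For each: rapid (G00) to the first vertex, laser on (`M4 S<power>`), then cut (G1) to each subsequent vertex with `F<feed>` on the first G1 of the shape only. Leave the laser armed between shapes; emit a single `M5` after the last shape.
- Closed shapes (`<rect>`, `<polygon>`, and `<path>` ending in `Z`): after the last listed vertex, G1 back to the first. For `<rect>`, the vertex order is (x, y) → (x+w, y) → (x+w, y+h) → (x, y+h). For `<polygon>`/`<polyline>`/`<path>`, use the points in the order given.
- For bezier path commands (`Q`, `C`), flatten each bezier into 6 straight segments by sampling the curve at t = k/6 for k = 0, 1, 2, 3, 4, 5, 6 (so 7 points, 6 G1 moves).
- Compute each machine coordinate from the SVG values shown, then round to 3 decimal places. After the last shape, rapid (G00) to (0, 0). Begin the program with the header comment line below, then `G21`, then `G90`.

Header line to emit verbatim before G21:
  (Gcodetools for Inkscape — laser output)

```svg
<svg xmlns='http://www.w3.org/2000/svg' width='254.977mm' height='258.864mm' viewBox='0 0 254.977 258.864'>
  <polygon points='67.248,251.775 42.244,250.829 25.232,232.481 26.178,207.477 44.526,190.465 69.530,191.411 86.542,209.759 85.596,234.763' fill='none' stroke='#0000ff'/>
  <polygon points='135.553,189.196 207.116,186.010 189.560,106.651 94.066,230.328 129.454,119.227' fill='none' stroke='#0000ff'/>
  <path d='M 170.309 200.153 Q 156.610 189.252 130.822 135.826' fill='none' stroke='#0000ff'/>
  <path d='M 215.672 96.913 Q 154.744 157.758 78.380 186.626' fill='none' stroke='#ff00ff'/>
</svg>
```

(Gcodetools for Inkscape — laser output)
G21
G90
G00 X67.248 Y7.089
M4 S789
G1 X42.244 Y8.035 F1040
G1 X25.232 Y26.383
G1 X26.178 Y51.387
G1 X44.526 Y68.399
G1 X69.530 Y67.453
G1 X86.542 Y49.105
G1 X85.596 Y24.101
G1 X67.248 Y7.089
G00 X135.553 Y69.668
M4 S789
G1 X207.116 Y72.854 F1040
G1 X189.560 Y152.213
G1 X94.066 Y28.536
G1 X129.454 Y139.637
G1 X135.553 Y69.668
G00 X170.309 Y58.711
M4 S789
G1 X165.407 Y63.526 F1040
G1 X159.833 Y70.703
G1 X153.588 Y80.243
G1 X146.671 Y92.146
G1 X139.082 Y106.411
G1 X130.822 Y123.038
G00 X215.672 Y161.951
M4 S192
G1 X194.934 Y142.558 F4129
G1 X173.338 Y124.941
G1 X150.885 Y109.100
G1 X127.574 Y95.036
G1 X103.406 Y82.749
G1 X78.380 Y72.238
M5
G00 X0.000 Y0.000

1 u = 1 mm; y_m = 258.864 − y.

[1] `<polygon>` regular polygon, #0000ff→cut S789 F1040: (67.248,7.089) → (42.244,8.035) → (25.232,26.383) → (26.178,51.387) → (44.526,68.399) → (69.530,67.453) → (86.542,49.105) → (85.596,24.101) → (67.248,7.089) (closed)

[2] `<polygon>` closed polygon, #0000ff→cut S789 F1040: (135.553,69.668) → (207.116,72.854) → (189.560,152.213) → (94.066,28.536) → (129.454,139.637) → (135.553,69.668) (closed)

[3] `<path>` quadratic bezier, #0000ff→cut S789 F1040: (170.309,58.711) → (165.407,63.526) → (159.833,70.703) → (153.588,80.243) → (146.671,92.146) → (139.082,106.411) → (130.822,123.038)

[4] `<path>` quadratic bezier, #ff00ff→engrave S192 F4129: (215.672,161.951) → (194.934,142.558) → (173.338,124.941) → (150.885,109.100) → (127.574,95.036) → (103.406,82.749) → (78.380,72.238)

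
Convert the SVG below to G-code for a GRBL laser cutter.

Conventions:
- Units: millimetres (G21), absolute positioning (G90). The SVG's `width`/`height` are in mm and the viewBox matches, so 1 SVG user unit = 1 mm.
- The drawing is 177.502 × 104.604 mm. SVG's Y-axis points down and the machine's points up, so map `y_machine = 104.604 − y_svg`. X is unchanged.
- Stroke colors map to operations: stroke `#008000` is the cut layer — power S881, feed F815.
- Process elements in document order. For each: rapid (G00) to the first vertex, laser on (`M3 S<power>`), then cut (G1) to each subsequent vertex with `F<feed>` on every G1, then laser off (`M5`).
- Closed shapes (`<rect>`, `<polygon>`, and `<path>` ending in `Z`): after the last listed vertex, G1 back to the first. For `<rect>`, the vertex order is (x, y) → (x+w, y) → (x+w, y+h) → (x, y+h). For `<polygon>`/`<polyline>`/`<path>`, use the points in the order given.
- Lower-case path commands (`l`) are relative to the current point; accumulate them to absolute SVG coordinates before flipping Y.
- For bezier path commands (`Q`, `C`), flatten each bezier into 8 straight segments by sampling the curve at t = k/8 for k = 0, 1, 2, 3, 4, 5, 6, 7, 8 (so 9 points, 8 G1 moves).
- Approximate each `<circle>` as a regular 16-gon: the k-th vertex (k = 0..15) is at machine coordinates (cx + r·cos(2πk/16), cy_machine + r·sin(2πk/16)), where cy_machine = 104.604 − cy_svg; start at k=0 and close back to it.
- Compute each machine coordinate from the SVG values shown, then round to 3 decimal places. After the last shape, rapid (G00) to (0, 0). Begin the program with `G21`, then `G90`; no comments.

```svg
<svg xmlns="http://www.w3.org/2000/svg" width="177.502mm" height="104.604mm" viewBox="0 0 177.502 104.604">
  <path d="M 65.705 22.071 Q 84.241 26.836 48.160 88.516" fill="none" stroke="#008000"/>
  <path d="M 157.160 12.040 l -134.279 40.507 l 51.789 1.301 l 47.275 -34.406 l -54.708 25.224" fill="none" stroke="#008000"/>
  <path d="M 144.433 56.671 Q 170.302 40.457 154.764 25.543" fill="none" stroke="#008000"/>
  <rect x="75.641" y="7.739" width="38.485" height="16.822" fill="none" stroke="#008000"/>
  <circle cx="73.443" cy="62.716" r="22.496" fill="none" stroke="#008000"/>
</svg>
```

G21
G90
G00 X65.705 Y82.533
M3 S881
G1 X69.486 Y80.452 F815
G1 X71.559 Y76.593 F815
G1 X71.926 Y70.956 F815
G1 X70.587 Y63.539 F815
G1 X67.540 Y54.344 F815
G1 X62.787 Y43.371 F815
G1 X56.327 Y30.619 F815
G1 X48.160 Y16.088 F815
M5
G00 X157.160 Y92.564
M3 S881
G1 X22.881 Y52.057 F815
G1 X74.670 Y50.756 F815
G1 X121.945 Y85.162 F815
G1 X67.237 Y59.938 F815
M5
G00 X144.433 Y47.933
M3 S881
G1 X150.253 Y51.966 F815
G1 X154.780 Y55.959 F815
G1 X158.012 Y59.911 F815
G1 X159.950 Y63.822 F815
G1 X160.595 Y67.693 F815
G1 X159.945 Y71.523 F815
G1 X158.002 Y75.312 F815
G1 X154.764 Y79.061 F815
M5
G00 X75.641 Y96.865
M3 S881
G1 X114.126 Y96.865 F815
G1 X114.126 Y80.043 F815
G1 X75.641 Y80.043 F815
G1 X75.641 Y96.865 F815
M5
G00 X95.939 Y41.888
M3 S881
G1 X94.227 Y50.497 F815
G1 X89.350 Y57.795 F815
G1 X82.052 Y62.672 F815
G1 X73.443 Y64.384 F815
G1 X64.834 Y62.672 F815
G1 X57.536 Y57.795 F815
G1 X52.659 Y50.497 F815
G1 X50.947 Y41.888 F815
G1 X52.659 Y33.279 F815
G1 X57.536 Y25.981 F815
G1 X64.834 Y21.104 F815
G1 X73.443 Y19.392 F815
G1 X82.052 Y21.104 F815
G1 X89.350 Y25.981 F815
G1 X94.227 Y33.279 F815
G1 X95.939 Y41.888 F815
M5
G00 X0.000 Y0.000

Since the viewBox matches the mm dimensions, user units are millimetres directly. The only transform is the Y-flip y_m = 104.604 − y_svg.

Shape 1 is a quadratic bezier drawn with `<path>`. Its stroke #008000 means cut at S881, F815. After flipping Y the toolpath is (65.705,82.533) → (69.486,80.452) → (71.559,76.593) → (71.926,70.956) → (70.587,63.539) → (67.540,54.344) → (62.787,43.371) → (56.327,30.619) → (48.160,16.088).

Shape 2 is a open polyline drawn with `<path>`. Its stroke #008000 means cut at S881, F815. After flipping Y the toolpath is (157.160,92.564) → (22.881,52.057) → (74.670,50.756) → (121.945,85.162) → (67.237,59.938).

Shape 3 is a quadratic bezier drawn with `<path>`. Its stroke #008000 means cut at S881, F815. After flipping Y the toolpath is (144.433,47.933) → (150.253,51.966) → (154.780,55.959) → (158.012,59.911) → (159.950,63.822) → (160.595,67.693) → (159.945,71.523) → (158.002,75.312) → (154.764,79.061).

Shape 4 is a rectangle drawn with `<rect>`. Its stroke #008000 means cut at S881, F815. After flipping Y the toolpath is (75.641,96.865) → (114.126,96.865) → (114.126,80.043) → (75.641,80.043) → (75.641,96.865), returning to the start.

Shape 5 is a circle drawn with `<circle>`. Its stroke #008000 means cut at S881, F815. After flipping Y the toolpath is (95.939,41.888) → (94.227,50.497) → (89.350,57.795) → (82.052,62.672) → (73.443,64.384) → (64.834,62.672) → (57.536,57.795) → (52.659,50.497) → (50.947,41.888) → (52.659,33.279) → (57.536,25.981) → (64.834,21.104) → (73.443,19.392) → (82.052,21.104) → (89.350,25.981) → (94.227,33.279) → (95.939,41.888), returning to the start.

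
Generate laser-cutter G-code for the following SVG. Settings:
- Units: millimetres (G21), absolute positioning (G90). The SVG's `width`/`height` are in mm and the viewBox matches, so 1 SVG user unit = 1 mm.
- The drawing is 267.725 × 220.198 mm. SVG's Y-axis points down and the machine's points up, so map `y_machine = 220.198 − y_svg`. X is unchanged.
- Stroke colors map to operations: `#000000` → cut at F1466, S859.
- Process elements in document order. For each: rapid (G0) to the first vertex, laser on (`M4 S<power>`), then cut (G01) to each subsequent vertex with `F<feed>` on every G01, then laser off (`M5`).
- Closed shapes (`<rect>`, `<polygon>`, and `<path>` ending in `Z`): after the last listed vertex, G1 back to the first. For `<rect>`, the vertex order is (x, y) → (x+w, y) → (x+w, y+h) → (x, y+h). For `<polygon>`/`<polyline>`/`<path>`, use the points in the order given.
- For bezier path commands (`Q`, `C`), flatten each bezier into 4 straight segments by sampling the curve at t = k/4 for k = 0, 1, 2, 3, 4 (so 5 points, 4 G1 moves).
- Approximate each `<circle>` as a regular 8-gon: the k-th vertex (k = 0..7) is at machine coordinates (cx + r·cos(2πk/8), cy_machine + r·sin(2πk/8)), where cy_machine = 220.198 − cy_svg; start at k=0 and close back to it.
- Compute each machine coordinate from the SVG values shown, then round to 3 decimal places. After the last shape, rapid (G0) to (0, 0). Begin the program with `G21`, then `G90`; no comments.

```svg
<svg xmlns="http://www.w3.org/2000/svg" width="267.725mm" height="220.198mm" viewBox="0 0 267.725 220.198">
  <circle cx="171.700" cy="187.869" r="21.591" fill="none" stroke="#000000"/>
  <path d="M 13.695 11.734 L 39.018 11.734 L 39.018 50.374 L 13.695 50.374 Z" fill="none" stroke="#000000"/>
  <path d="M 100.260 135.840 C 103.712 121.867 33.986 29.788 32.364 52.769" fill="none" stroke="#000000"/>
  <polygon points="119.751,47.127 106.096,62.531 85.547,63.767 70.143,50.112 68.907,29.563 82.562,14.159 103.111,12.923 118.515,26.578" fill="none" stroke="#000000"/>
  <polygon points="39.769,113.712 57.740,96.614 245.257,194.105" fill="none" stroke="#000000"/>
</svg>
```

G21
G90
G0 X193.291 Y32.329
M4 S859
G01 X186.967 Y47.596 F1466
G01 X171.700 Y53.920 F1466
G01 X156.433 Y47.596 F1466
G01 X150.109 Y32.329 F1466
G01 X156.433 Y17.062 F1466
G01 X171.700 Y10.738 F1466
G01 X186.967 Y17.062 F1466
G01 X193.291 Y32.329 F1466
M5
G0 X13.695 Y208.464
M4 S859
G01 X39.018 Y208.464 F1466
G01 X39.018 Y169.824 F1466
G01 X13.695 Y169.824 F1466
G01 X13.695 Y208.464 F1466
M5
G0 X100.260 Y84.358
M4 S859
G01 X91.336 Y106.464 F1466
G01 X68.215 Y139.751 F1466
G01 X44.142 Y166.109 F1466
G01 X32.364 Y167.429 F1466
M5
G0 X119.751 Y173.071
M4 S859
G01 X106.096 Y157.667 F1466
G01 X85.547 Y156.431 F1466
G01 X70.143 Y170.086 F1466
G01 X68.907 Y190.635 F1466
G01 X82.562 Y206.039 F1466
G01 X103.111 Y207.275 F1466
G01 X118.515 Y193.620 F1466
G01 X119.751 Y173.071 F1466
M5
G0 X39.769 Y106.486
M4 S859
G01 X57.740 Y123.584 F1466
G01 X245.257 Y26.093 F1466
G01 X39.769 Y106.486 F1466
M5
G0 X0.000 Y0.000

1 u = 1 mm; y_m = 220.198 − y.

[1] `<circle>` circle, #000000→cut S859 F1466: (193.291,32.329) → (186.967,47.596) → (171.700,53.920) → (156.433,47.596) → (150.109,32.329) → (156.433,17.062) → (171.700,10.738) → (186.967,17.062) → (193.291,32.329) (closed)

[2] `<path>` rectangle, #000000→cut S859 F1466: (13.695,208.464) → (39.018,208.464) → (39.018,169.824) → (13.695,169.824) → (13.695,208.464) (closed)

[3] `<path>` cubic bezier, #000000→cut S859 F1466: (100.260,84.358) → (91.336,106.464) → (68.215,139.751) → (44.142,166.109) → (32.364,167.429)

[4] `<polygon>` regular polygon, #000000→cut S859 F1466: (119.751,173.071) → (106.096,157.667) → (85.547,156.431) → (70.143,170.086) → (68.907,190.635) → (82.562,206.039) → (103.111,207.275) → (118.515,193.620) → (119.751,173.071) (closed)

[5] `<polygon>` closed polygon, #000000→cut S859 F1466: (39.769,106.486) → (57.740,123.584) → (245.257,26.093) → (39.769,106.486) (closed)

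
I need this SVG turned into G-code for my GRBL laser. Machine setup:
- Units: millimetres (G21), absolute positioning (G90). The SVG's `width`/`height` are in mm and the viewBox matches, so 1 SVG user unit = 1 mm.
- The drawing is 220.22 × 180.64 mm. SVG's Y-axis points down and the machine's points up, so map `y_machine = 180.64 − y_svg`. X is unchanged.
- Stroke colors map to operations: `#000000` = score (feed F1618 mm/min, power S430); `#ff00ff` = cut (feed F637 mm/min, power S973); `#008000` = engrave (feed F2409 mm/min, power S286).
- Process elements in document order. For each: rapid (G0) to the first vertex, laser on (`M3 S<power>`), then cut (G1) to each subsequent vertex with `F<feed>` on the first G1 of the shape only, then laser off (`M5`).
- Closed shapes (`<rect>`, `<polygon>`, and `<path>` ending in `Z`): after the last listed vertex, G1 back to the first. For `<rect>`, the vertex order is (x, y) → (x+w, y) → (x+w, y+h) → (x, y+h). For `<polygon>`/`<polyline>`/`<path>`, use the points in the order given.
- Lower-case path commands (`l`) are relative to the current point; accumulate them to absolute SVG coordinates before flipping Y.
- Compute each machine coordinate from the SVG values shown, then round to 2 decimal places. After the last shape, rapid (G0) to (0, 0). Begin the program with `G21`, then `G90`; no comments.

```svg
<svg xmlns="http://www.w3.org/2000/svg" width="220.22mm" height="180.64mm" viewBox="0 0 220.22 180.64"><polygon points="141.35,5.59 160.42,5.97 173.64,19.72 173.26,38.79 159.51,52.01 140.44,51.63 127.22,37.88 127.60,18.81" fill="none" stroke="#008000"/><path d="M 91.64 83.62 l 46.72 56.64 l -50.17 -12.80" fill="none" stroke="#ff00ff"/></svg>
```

G21
G90
G0 X141.35 Y175.05
M3 S286
G1 X160.42 Y174.67 F2409
G1 X173.64 Y160.92
G1 X173.26 Y141.85
G1 X159.51 Y128.63
G1 X140.44 Y129.01
G1 X127.22 Y142.76
G1 X127.60 Y161.83
G1 X141.35 Y175.05
M5
G0 X91.64 Y97.02
M3 S973
G1 X138.36 Y40.38 F637
G1 X88.19 Y53.18
M5
G0 X0.00 Y0.00

Since the viewBox matches the mm dimensions, user units are millimetres directly. The only transform is the Y-flip y_m = 180.64 − y_svg.

Shape 1 is a regular polygon drawn with `<polygon>`. Its stroke #008000 means engrave at S286, F2409. After flipping Y the toolpath is (141.35,175.05) → (160.42,174.67) → (173.64,160.92) → (173.26,141.85) → (159.51,128.63) → (140.44,129.01) → (127.22,142.76) → (127.60,161.83) → (141.35,175.05), returning to the start.

Shape 2 is a open polyline drawn with `<path>`. Its stroke #ff00ff means cut at S973, F637. After flipping Y the toolpath is (91.64,97.02) → (138.36,40.38) → (88.19,53.18).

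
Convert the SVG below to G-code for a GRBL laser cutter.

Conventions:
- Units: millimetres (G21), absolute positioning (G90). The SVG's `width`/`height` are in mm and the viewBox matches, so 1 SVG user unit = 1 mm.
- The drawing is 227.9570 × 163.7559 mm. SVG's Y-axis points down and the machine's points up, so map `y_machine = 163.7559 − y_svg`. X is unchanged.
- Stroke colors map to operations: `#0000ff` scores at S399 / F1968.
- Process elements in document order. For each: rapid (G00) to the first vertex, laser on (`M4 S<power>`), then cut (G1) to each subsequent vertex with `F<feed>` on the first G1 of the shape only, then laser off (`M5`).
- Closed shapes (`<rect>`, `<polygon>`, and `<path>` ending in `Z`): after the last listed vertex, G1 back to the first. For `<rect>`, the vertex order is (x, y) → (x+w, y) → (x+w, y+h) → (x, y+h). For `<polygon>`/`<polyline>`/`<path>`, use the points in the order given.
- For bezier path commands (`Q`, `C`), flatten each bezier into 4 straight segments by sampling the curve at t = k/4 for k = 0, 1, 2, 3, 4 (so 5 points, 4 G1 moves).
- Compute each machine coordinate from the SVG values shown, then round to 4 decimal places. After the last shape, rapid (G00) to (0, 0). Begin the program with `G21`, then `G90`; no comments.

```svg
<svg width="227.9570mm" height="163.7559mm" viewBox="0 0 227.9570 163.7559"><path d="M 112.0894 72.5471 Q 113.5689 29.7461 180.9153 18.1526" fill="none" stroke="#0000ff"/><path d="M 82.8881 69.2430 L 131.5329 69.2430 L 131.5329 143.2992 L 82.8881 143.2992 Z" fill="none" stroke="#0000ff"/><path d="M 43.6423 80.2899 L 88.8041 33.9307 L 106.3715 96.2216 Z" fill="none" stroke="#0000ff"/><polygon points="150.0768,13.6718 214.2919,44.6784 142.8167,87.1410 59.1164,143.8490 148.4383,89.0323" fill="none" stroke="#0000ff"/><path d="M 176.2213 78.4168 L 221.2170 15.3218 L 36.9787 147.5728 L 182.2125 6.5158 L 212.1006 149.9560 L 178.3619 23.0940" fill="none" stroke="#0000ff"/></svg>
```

1 u = 1 mm; y_m = 163.7559 − y.

[1] `<path>` quadratic bezier, #0000ff→score S399 F1968: (112.0894,91.2088) → (116.9458,110.6588) → (130.0356,126.2079) → (151.3588,137.8561) → (180.9153,145.6033)

[2] `<path>` rectangle, #0000ff→score S399 F1968: (82.8881,94.5129) → (131.5329,94.5129) → (131.5329,20.4567) → (82.8881,20.4567) → (82.8881,94.5129) (closed)

[3] `<path>` regular polygon, #0000ff→score S399 F1968: (43.6423,83.4660) → (88.8041,129.8252) → (106.3715,67.5343) → (43.6423,83.4660) (closed)

[4] `<polygon>` closed polygon, #0000ff→score S399 F1968: (150.0768,150.0841) → (214.2919,119.0775) → (142.8167,76.6149) → (59.1164,19.9069) → (148.4383,74.7236) → (150.0768,150.0841) (closed)

[5] `<path>` open polyline, #0000ff→score S399 F1968: (176.2213,85.3391) → (221.2170,148.4341) → (36.9787,16.1831) → (182.2125,157.2401) → (212.1006,13.7999) → (178.3619,140.6619)

G21
G90
G00 X112.0894 Y91.2088
M4 S399
G1 X116.9458 Y110.6588 F1968
G1 X130.0356 Y126.2079
G1 X151.3588 Y137.8561
G1 X180.9153 Y145.6033
M5
G00 X82.8881 Y94.5129
M4 S399
G1 X131.5329 Y94.5129 F1968
G1 X131.5329 Y20.4567
G1 X82.8881 Y20.4567
G1 X82.8881 Y94.5129
M5
G00 X43.6423 Y83.4660
M4 S399
G1 X88.8041 Y129.8252 F1968
G1 X106.3715 Y67.5343
G1 X43.6423 Y83.4660
M5
G00 X150.0768 Y150.0841
M4 S399
G1 X214.2919 Y119.0775 F1968
G1 X142.8167 Y76.6149
G1 X59.1164 Y19.9069
G1 X148.4383 Y74.7236
G1 X150.0768 Y150.0841
M5
G00 X176.2213 Y85.3391
M4 S399
G1 X221.2170 Y148.4341 F1968
G1 X36.9787 Y16.1831
G1 X182.2125 Y157.2401
G1 X212.1006 Y13.7999
G1 X178.3619 Y140.6619
M5
G00 X0.0000 Y0.0000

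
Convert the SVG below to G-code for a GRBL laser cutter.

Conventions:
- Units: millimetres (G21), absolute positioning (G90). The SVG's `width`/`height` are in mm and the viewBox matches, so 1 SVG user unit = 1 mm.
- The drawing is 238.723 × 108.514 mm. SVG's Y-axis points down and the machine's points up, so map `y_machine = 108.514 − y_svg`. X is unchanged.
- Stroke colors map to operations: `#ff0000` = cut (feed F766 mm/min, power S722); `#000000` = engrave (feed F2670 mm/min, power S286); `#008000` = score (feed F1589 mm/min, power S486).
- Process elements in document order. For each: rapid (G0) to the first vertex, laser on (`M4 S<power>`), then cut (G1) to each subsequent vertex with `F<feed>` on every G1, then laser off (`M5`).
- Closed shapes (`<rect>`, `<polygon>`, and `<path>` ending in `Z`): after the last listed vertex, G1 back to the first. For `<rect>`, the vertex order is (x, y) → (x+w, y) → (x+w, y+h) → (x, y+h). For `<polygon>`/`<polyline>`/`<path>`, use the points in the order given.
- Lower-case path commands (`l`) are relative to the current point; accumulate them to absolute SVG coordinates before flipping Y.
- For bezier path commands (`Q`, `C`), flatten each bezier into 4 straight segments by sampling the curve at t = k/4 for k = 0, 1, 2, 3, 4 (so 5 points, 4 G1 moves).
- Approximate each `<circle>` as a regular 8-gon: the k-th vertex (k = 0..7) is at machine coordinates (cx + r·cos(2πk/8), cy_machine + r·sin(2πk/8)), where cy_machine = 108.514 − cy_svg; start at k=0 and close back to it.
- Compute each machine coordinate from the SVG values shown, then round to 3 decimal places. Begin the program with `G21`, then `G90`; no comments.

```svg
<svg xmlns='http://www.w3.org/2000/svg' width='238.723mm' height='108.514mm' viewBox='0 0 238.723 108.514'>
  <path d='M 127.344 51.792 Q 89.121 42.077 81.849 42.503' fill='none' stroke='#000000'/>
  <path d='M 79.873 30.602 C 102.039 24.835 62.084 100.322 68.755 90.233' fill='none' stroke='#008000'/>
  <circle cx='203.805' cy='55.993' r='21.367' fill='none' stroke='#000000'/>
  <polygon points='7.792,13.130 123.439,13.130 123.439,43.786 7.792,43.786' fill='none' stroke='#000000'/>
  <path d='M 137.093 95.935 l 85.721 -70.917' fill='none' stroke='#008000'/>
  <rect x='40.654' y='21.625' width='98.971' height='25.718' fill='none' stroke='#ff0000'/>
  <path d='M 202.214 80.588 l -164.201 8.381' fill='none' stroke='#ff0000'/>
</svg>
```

1 u = 1 mm; y_m = 108.514 − y.

[1] `<path>` quadratic bezier, #000000→engrave S286 F2670: (127.344,56.722) → (110.167,60.946) → (96.859,63.902) → (87.419,65.590) → (81.849,66.011)

[2] `<path>` cubic bezier, #008000→score S486 F1589: (79.873,77.912) → (86.549,69.609) → (80.125,46.476) → (70.795,24.153) → (68.755,18.281)

[3] `<circle>` circle, #000000→engrave S286 F2670: (225.172,52.521) → (218.914,67.630) → (203.805,73.888) → (188.696,67.630) → (182.438,52.521) → (188.696,37.412) → (203.805,31.154) → (218.914,37.412) → (225.172,52.521) (closed)

[4] `<polygon>` rectangle, #000000→engrave S286 F2670: (7.792,95.384) → (123.439,95.384) → (123.439,64.728) → (7.792,64.728) → (7.792,95.384) (closed)

[5] `<path>` line segment, #008000→score S486 F1589: (137.093,12.579) → (222.814,83.496)

[6] `<rect>` rectangle, #ff0000→cut S722 F766: (40.654,86.889) → (139.625,86.889) → (139.625,61.171) → (40.654,61.171) → (40.654,86.889) (closed)

[7] `<path>` line segment, #ff0000→cut S722 F766: (202.214,27.926) → (38.013,19.545)

G21
G90
G0 X127.344 Y56.722
M4 S286
G1 X110.167 Y60.946 F2670
G1 X96.859 Y63.902 F2670
G1 X87.419 Y65.590 F2670
G1 X81.849 Y66.011 F2670
M5
G0 X79.873 Y77.912
M4 S486
G1 X86.549 Y69.609 F1589
G1 X80.125 Y46.476 F1589
G1 X70.795 Y24.153 F1589
G1 X68.755 Y18.281 F1589
M5
G0 X225.172 Y52.521
M4 S286
G1 X218.914 Y67.630 F2670
G1 X203.805 Y73.888 F2670
G1 X188.696 Y67.630 F2670
G1 X182.438 Y52.521 F2670
G1 X188.696 Y37.412 F2670
G1 X203.805 Y31.154 F2670
G1 X218.914 Y37.412 F2670
G1 X225.172 Y52.521 F2670
M5
G0 X7.792 Y95.384
M4 S286
G1 X123.439 Y95.384 F2670
G1 X123.439 Y64.728 F2670
G1 X7.792 Y64.728 F2670
G1 X7.792 Y95.384 F2670
M5
G0 X137.093 Y12.579
M4 S486
G1 X222.814 Y83.496 F1589
M5
G0 X40.654 Y86.889
M4 S722
G1 X139.625 Y86.889 F766
G1 X139.625 Y61.171 F766
G1 X40.654 Y61.171 F766
G1 X40.654 Y86.889 F766
M5
G0 X202.214 Y27.926
M4 S722
G1 X38.013 Y19.545 F766
M5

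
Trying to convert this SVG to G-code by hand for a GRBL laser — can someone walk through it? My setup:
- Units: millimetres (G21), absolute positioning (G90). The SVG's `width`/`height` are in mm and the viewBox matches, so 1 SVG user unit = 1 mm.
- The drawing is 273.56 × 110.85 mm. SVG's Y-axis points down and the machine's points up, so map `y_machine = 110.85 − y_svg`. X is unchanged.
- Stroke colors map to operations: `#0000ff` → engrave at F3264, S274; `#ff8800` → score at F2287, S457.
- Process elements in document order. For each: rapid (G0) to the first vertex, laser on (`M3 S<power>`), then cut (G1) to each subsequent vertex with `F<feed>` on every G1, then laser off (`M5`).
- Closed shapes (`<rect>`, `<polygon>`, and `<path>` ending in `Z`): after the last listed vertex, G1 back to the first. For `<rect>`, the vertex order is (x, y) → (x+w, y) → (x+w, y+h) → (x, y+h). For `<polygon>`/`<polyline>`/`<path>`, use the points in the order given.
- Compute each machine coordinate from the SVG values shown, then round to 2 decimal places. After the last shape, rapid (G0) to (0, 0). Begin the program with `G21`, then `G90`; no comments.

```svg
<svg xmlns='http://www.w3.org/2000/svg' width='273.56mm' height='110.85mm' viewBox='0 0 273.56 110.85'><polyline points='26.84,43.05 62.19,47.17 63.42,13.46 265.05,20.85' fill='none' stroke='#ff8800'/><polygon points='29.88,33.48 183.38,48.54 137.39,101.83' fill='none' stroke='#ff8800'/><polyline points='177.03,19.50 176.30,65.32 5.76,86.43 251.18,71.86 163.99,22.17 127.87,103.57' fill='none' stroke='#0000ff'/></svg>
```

Since the viewBox matches the mm dimensions, user units are millimetres directly. The only transform is the Y-flip y_m = 110.85 − y_svg.

Shape 1 is a open polyline drawn with `<polyline>`. Its stroke #ff8800 means score at S457, F2287. After flipping Y the toolpath is (26.84,67.80) → (62.19,63.68) → (63.42,97.39) → (265.05,90.00).

Shape 2 is a closed polygon drawn with `<polygon>`. Its stroke #ff8800 means score at S457, F2287. After flipping Y the toolpath is (29.88,77.37) → (183.38,62.31) → (137.39,9.02) → (29.88,77.37), returning to the start.

Shape 3 is a open polyline drawn with `<polyline>`. Its stroke #0000ff means engrave at S274, F3264. After flipping Y the toolpath is (177.03,91.35) → (176.30,45.53) → (5.76,24.42) → (251.18,38.99) → (163.99,88.68) → (127.87,7.28).

G21
G90
G0 X26.84 Y67.80
M3 S457
G1 X62.19 Y63.68 F2287
G1 X63.42 Y97.39 F2287
G1 X265.05 Y90.00 F2287
M5
G0 X29.88 Y77.37
M3 S457
G1 X183.38 Y62.31 F2287
G1 X137.39 Y9.02 F2287
G1 X29.88 Y77.37 F2287
M5
G0 X177.03 Y91.35
M3 S274
G1 X176.30 Y45.53 F3264
G1 X5.76 Y24.42 F3264
G1 X251.18 Y38.99 F3264
G1 X163.99 Y88.68 F3264
G1 X127.87 Y7.28 F3264
M5
G0 X0.00 Y0.00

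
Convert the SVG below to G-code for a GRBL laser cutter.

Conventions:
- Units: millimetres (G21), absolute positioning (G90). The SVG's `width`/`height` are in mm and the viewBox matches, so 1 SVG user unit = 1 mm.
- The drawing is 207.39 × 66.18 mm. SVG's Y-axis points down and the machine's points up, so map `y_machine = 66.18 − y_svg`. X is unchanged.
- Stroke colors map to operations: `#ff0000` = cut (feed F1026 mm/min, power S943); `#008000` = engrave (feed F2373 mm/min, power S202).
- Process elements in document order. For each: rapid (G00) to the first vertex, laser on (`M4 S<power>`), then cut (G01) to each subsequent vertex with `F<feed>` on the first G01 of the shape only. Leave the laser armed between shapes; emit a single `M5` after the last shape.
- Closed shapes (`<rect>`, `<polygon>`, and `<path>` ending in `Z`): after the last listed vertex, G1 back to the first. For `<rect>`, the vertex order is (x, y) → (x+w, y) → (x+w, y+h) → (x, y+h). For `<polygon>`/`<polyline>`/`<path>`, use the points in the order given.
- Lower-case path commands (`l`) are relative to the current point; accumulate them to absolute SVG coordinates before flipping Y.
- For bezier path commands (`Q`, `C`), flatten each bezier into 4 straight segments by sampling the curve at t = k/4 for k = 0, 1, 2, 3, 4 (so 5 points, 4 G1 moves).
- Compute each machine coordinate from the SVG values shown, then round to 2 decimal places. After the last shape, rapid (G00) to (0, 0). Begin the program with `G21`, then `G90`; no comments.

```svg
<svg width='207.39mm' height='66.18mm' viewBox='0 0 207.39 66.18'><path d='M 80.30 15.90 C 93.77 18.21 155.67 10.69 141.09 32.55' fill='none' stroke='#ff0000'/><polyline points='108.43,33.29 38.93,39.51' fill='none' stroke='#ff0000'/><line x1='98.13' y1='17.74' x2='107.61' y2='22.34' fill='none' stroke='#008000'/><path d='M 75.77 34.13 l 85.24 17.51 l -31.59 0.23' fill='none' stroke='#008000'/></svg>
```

1 u = 1 mm; y_m = 66.18 − y.

[1] `<path>` cubic bezier, #ff0000→cut S943 F1026: (80.30,50.28) → (97.53,49.78) → (121.21,49.29) → (139.64,45.13) → (141.09,33.63)

[2] `<polyline>` line segment, #ff0000→cut S943 F1026: (108.43,32.89) → (38.93,26.67)

[3] `<line>` line segment, #008000→engrave S202 F2373: (98.13,48.44) → (107.61,43.84)

[4] `<path>` open polyline, #008000→engrave S202 F2373: (75.77,32.05) → (161.01,14.54) → (129.42,14.31)

G21
G90
G00 X80.30 Y50.28
M4 S943
G01 X97.53 Y49.78 F1026
G01 X121.21 Y49.29
G01 X139.64 Y45.13
G01 X141.09 Y33.63
G00 X108.43 Y32.89
M4 S943
G01 X38.93 Y26.67 F1026
G00 X98.13 Y48.44
M4 S202
G01 X107.61 Y43.84 F2373
G00 X75.77 Y32.05
M4 S202
G01 X161.01 Y14.54 F2373
G01 X129.42 Y14.31
M5
G00 X0.00 Y0.00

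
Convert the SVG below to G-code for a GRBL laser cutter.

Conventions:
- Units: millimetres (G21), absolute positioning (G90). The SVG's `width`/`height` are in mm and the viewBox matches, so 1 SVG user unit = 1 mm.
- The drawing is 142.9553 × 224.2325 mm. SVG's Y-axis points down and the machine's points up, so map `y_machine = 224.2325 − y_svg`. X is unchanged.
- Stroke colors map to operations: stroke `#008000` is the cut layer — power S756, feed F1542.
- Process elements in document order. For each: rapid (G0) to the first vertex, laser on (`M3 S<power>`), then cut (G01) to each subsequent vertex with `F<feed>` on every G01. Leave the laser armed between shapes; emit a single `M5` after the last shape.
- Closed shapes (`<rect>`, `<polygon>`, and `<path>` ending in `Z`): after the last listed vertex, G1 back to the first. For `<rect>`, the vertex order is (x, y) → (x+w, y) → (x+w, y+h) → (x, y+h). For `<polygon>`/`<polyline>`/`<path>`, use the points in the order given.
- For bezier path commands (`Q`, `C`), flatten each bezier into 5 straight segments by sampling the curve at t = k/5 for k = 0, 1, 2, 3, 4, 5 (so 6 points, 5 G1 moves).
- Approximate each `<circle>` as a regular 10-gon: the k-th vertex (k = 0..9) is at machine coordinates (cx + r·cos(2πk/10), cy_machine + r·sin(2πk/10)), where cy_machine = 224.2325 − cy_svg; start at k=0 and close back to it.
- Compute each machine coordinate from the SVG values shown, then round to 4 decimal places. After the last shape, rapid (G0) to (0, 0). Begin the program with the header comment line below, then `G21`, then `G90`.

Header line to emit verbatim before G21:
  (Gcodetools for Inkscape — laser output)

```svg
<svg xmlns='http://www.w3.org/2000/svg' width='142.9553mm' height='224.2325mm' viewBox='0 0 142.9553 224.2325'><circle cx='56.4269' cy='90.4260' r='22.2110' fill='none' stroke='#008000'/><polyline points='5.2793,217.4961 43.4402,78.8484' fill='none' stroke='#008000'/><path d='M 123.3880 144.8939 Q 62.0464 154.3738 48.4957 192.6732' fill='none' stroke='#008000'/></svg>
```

Since the viewBox matches the mm dimensions, user units are millimetres directly. The only transform is the Y-flip y_m = 224.2325 − y_svg.

Shape 1 is a circle drawn with `<circle>`. Its stroke #008000 means cut at S756, F1542. After flipping Y the toolpath is (78.6379,133.8065) → (74.3960,146.8618) → (63.2905,154.9304) → (49.5633,154.9304) → (38.4578,146.8618) → (34.2159,133.8065) → (38.4578,120.7512) → (49.5633,112.6826) → (63.2905,112.6826) → (74.3960,120.7512) → (78.6379,133.8065), returning to the start.

Shape 2 is a line segment drawn with `<polyline>`. Its stroke #008000 means cut at S756, F1542. After flipping Y the toolpath is (5.2793,6.7364) → (43.4402,145.3841).

Shape 3 is a quadratic bezier drawn with `<path>`. Its stroke #008000 means cut at S756, F1542. After flipping Y the toolpath is (123.3880,79.3386) → (100.7630,74.3939) → (81.9613,67.1436) → (66.9828,57.5877) → (55.8276,45.7263) → (48.4957,31.5593).

(Gcodetools for Inkscape — laser output)
G21
G90
G0 X78.6379 Y133.8065
M3 S756
G01 X74.3960 Y146.8618 F1542
G01 X63.2905 Y154.9304 F1542
G01 X49.5633 Y154.9304 F1542
G01 X38.4578 Y146.8618 F1542
G01 X34.2159 Y133.8065 F1542
G01 X38.4578 Y120.7512 F1542
G01 X49.5633 Y112.6826 F1542
G01 X63.2905 Y112.6826 F1542
G01 X74.3960 Y120.7512 F1542
G01 X78.6379 Y133.8065 F1542
G0 X5.2793 Y6.7364
M3 S756
G01 X43.4402 Y145.3841 F1542
G0 X123.3880 Y79.3386
M3 S756
G01 X100.7630 Y74.3939 F1542
G01 X81.9613 Y67.1436 F1542
G01 X66.9828 Y57.5877 F1542
G01 X55.8276 Y45.7263 F1542
G01 X48.4957 Y31.5593 F1542
M5
G0 X0.0000 Y0.0000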